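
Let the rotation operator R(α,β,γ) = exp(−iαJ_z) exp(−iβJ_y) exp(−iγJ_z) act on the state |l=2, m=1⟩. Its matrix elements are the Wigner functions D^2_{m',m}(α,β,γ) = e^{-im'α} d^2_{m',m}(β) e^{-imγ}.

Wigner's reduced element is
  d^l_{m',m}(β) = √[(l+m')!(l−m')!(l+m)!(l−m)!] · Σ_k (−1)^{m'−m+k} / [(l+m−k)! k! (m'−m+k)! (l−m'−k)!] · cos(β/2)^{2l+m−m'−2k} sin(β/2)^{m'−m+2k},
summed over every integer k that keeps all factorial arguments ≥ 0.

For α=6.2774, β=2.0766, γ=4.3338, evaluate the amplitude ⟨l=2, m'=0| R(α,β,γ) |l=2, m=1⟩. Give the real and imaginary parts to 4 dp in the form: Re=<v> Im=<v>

First d^2_{0,1}(β=2.0766), then the phase factors e^{-i(0)α} and e^{-i(1)γ}:
c=cos(2.0766/2)=0.507686, s=sin(2.0766/2)=0.861542; N=√[2·2·6·1]=4.898979
k: max(0,(1)−(0))=1 … min(2+(1),2−(0))=2
  k=1: (−1)^0·4.8990/(2)·0.5077^3·0.8615^1 = +0.276145
  k=2: (−1)^1·4.8990/(2)·0.5077^1·0.8615^3 = -0.795244
d^2_{0,1}(2.0766) = +0.276145 -0.795244 = -0.519099
Phases: e^{-i·(0)·6.2774}=+1.000000+0.000000i, e^{-i·(1)·4.3338}=-0.369610+0.929187i ⇒ D=+0.191864-0.482340i

Re=0.1919 Im=-0.4823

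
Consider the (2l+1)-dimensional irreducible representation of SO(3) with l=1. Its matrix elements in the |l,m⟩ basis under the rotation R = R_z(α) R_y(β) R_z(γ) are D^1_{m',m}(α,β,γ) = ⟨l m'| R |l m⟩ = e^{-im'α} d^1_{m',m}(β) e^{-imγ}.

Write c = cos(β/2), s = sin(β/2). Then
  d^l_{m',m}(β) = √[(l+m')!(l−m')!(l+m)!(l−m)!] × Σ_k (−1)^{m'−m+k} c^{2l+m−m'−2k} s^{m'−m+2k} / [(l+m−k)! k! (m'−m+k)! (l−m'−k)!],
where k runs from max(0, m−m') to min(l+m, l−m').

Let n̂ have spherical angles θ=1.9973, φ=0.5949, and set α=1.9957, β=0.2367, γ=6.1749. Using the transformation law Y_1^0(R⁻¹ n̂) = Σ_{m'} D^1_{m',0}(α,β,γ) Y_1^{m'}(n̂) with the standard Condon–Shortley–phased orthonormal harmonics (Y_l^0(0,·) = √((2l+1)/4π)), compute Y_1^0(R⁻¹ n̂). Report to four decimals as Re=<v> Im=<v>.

Re=-0.1788 Im=0.0000

Need the full column D^1_{m',0} for m'=−1..1 at α=1.9957, β=0.2367, γ=6.1749.
cos(β/2)=0.993005, sin(β/2)=0.118074
d^1_{-1,0}: single k=1 term ⇒ +0.165814;  D = -0.068354+0.151069i
d^1_{0,0}: k∈[0..1] ⇒ +0.986059 -0.013941 = +0.972117;  D = +0.972117+0.000000i
d^1_{1,0}: single k=0 term ⇒ -0.165814;  D = +0.068354+0.151069i
Y_1^{m'}(θ=1.9973,φ=0.5949) and Σ D·Y over m':
  (-0.0684+0.1511i)·(+0.2605-0.1763i)  (+0.9721+0.0000i)·(-0.2021+0.0000i)  (+0.0684+0.1511i)·(-0.2605-0.1763i)
Y_1^0(R⁻¹ n̂) = -0.178847+0.000000i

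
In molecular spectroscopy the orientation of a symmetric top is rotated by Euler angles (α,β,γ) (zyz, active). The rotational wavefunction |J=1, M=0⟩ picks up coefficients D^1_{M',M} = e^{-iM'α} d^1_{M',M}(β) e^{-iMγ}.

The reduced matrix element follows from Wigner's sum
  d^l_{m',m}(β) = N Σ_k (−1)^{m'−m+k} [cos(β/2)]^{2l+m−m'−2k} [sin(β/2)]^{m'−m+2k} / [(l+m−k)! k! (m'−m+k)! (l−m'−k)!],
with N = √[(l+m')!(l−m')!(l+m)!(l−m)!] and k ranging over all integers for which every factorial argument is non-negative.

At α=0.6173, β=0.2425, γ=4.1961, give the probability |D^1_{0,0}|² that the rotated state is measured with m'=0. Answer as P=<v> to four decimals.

P=0.9423

D^1_{0,0}(0.6173,0.2425,4.1961) = e^{-i·0·0.6173}·d^1_{0,0}(0.2425)·e^{-i·0·4.1961}. Compute d first:
Half-angle: c=0.992658, s=0.120953. N=√(1·1·1·1)=1.000000
The bounds max(0,m−m')=0 and min(l+m,l−m')=1 give 2 terms
  k=0: (−1)^0·1.0000/(1)·0.9927^2·0.1210^0 = +0.985370
  k=1: (−1)^1·1.0000/(1)·0.9927^0·0.1210^2 = -0.014630
d^1_{0,0}(0.2425) = +0.985370 -0.014630 = +0.970741
|D^1_{0,0}|² = |d^1_{0,0}(β)|² = (+0.970741)² = 0.942337 (the z-rotation phases have unit modulus)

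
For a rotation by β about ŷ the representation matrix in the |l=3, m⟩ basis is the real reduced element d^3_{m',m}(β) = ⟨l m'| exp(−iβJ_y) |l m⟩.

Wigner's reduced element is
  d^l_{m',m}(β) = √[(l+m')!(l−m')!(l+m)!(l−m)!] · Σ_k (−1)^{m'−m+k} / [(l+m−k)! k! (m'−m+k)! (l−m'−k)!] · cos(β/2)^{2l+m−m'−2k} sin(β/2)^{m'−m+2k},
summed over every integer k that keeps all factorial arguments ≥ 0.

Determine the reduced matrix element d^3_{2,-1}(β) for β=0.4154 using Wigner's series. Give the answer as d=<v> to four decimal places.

d^3_{2,-1}(β=0.4154) via Wigner's sum:
With c≡cos(β/2)=0.978508 and s≡sin(β/2)=0.206210, N=[120·1·2·24]^{1/2}=75.894664
k: max(0,(-1)−(2))=0 … min(3+(-1),3−(2))=1
  k=0: (−1)^3·75.8947/(12)·0.9785^3·0.2062^3 = -0.051958
  k=1: (−1)^4·75.8947/(24)·0.9785^1·0.2062^5 = +0.001154
d^3_{2,-1}(0.4154) = -0.051958 +0.001154 = -0.050804

d=-0.0508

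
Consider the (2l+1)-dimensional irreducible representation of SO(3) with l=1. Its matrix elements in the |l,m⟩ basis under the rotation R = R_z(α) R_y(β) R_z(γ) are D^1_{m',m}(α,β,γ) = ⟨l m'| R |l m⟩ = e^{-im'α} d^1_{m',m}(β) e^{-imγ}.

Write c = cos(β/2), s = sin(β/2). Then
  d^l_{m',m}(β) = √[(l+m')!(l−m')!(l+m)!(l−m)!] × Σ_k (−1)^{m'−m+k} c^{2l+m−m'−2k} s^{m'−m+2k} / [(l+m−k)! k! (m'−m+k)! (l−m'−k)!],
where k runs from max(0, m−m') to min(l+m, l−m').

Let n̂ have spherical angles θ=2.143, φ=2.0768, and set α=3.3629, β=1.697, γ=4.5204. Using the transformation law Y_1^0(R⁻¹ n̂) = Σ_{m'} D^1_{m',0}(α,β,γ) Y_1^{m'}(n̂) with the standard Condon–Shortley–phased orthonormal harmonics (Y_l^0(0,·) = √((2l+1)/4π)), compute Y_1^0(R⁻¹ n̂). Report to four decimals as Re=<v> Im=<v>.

Re=0.1478 Im=0.0000

Need the full column D^1_{m',0} for m'=−1..1 at α=3.3629, β=1.697, γ=4.5204.
cos(β/2)=0.661109, sin(β/2)=0.750290
d^1_{-1,0}: single k=1 term ⇒ +0.701483;  D = -0.684375-0.153979i
d^1_{0,0}: k∈[0..1] ⇒ +0.437066 -0.562934 = -0.125869;  D = -0.125869+0.000000i
d^1_{1,0}: single k=0 term ⇒ -0.701483;  D = +0.684375-0.153979i
Y_1^{m'}(θ=2.143,φ=2.0768) and Σ D·Y over m':
  (-0.6844-0.1540i)·(-0.1408-0.2541i)  (-0.1259+0.0000i)·(-0.2646+0.0000i)  (+0.6844-0.1540i)·(+0.1408-0.2541i)
Y_1^0(R⁻¹ n̂) = +0.147756+0.000000i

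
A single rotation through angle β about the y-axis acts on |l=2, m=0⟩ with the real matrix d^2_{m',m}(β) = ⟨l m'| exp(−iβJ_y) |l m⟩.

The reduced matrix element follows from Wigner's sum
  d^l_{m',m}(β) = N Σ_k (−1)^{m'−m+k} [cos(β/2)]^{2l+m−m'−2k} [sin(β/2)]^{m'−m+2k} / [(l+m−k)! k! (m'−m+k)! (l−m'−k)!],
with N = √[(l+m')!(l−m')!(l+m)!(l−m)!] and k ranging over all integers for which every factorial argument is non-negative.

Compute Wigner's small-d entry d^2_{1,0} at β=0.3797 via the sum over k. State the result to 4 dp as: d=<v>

d^2_{1,0}(β=0.3797) via Wigner's sum:
c=cos(0.3797/2)=0.982033, s=sin(0.3797/2)=0.188712; N=√[6·1·2·2]=4.898979
k∈{0,1} keeps every argument non-negative
  k=0: (−1)^1·4.8990/(2)·0.9820^3·0.1887^1 = -0.437776
  k=1: (−1)^2·4.8990/(2)·0.9820^1·0.1887^3 = +0.016166
d^2_{1,0}(0.3797) = -0.437776 +0.016166 = -0.421610

d=-0.4216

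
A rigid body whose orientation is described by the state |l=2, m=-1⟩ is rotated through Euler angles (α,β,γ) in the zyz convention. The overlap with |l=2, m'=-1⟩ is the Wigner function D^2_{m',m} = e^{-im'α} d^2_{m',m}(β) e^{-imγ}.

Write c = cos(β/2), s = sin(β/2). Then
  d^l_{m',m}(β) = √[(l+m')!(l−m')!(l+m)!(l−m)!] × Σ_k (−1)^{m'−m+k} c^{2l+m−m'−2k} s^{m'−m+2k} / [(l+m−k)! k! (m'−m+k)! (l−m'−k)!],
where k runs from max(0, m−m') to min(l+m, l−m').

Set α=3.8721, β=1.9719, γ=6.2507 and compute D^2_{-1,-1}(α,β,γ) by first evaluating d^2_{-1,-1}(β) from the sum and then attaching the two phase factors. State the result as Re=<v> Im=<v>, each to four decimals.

Split into d^2_{-1,-1}(β=1.9719) × two z-phases.
Half-angle: c=0.552071, s=0.833797. N=√(1·6·1·6)=6.000000
k∈{0,1} keeps every argument non-negative
  k=0: (−1)^0·6.0000/(6)·0.5521^4·0.8338^0 = +0.092892
  k=1: (−1)^1·6.0000/(2)·0.5521^2·0.8338^2 = -0.635671
d^2_{-1,-1}(1.9719) = +0.092892 -0.635671 = -0.542778
Attach z-rotation phases: D = e^{-i(-1)(3.8721)}·(-0.542778)·e^{-i(-1)(6.2507)} = +0.415830+0.348845i

Re=0.4158 Im=0.3488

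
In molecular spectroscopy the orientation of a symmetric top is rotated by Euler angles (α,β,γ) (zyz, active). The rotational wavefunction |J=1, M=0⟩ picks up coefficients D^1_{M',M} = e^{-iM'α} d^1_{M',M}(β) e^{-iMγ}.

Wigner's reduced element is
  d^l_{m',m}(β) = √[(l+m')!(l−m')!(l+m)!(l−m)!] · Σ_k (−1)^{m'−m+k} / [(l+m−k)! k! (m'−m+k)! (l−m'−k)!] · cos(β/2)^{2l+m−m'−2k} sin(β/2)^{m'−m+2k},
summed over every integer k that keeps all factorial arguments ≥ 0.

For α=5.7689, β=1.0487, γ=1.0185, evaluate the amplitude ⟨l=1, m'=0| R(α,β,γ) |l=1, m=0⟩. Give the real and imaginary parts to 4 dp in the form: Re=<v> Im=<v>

Re=0.4987 Im=0.0000

D^1_{0,0}(5.7689,1.0487,1.0185) = e^{-i·0·5.7689}·d^1_{0,0}(1.0487)·e^{-i·0·1.0185}. Compute d first:
With c≡cos(β/2)=0.865650 and s≡sin(β/2)=0.500650, N=[1·1·1·1]^{1/2}=1.000000
k∈{0,1} keeps every argument non-negative
  k=0: (−1)^0·1.0000/(1)·0.8656^2·0.5007^0 = +0.749349
  k=1: (−1)^1·1.0000/(1)·0.8656^0·0.5007^2 = -0.250651
d^1_{0,0}(1.0487) = +0.749349 -0.250651 = +0.498698
Attach z-rotation phases: D = e^{-i(0)(5.7689)}·(+0.498698)·e^{-i(0)(1.0185)} = +0.498698+0.000000i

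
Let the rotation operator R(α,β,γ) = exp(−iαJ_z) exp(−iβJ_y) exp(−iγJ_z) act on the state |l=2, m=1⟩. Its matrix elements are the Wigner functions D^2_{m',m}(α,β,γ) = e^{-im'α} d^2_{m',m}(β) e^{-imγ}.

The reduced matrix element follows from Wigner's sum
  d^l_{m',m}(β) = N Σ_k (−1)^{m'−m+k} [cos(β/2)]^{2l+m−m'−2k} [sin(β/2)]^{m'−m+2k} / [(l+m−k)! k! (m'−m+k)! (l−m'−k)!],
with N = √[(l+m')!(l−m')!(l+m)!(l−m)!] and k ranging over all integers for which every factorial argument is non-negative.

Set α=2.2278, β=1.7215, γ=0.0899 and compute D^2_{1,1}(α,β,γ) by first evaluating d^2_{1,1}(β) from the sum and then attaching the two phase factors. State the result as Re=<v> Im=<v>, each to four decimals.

Re=0.3754 Im=0.4054

First d^2_{1,1}(β=1.7215), then the phase factors e^{-i(1)α} and e^{-i(1)γ}:
c=cos(1.7215/2)=0.651869, s=sin(1.7215/2)=0.758332; N=√[6·1·6·1]=6.000000
Admissible k: 0..1 (factorial args all ≥0)
  k=0: (−1)^0·6.0000/(6)·0.6519^4·0.7583^0 = +0.180568
  k=1: (−1)^1·6.0000/(2)·0.6519^2·0.7583^2 = -0.733095
d^2_{1,1}(1.7215) = +0.180568 -0.733095 = -0.552527
Phases: e^{-i·(1)·2.2278}=-0.610747-0.791826i, e^{-i·(1)·0.0899}=+0.995962-0.089779i ⇒ D=+0.375370+0.405442i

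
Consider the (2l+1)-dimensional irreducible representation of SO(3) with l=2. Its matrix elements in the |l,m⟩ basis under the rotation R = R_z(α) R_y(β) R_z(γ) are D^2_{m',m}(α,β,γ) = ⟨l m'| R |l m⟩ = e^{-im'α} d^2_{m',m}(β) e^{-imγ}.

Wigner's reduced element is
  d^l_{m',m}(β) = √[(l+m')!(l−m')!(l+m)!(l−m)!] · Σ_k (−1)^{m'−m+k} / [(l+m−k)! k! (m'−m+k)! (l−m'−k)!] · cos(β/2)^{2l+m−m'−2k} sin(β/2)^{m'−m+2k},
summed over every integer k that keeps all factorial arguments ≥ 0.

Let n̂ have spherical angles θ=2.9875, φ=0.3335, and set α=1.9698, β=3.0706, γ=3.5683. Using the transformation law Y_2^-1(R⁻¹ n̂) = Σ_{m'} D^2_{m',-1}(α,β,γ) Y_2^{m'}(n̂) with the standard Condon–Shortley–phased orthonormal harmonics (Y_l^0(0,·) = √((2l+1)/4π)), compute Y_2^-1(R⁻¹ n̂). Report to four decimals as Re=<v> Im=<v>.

Need the full column D^2_{m',-1} for m'=−2..2 at α=1.9698, β=3.0706, γ=3.5683.
cos(β/2)=0.035489, sin(β/2)=0.999370
d^2_{-2,-1}: single k=1 term ⇒ +0.000089;  D = +0.000030+0.000084i
d^2_{-1,-1}: k∈[0..1] ⇒ +0.000002 -0.003774 = -0.003772;  D = -0.002773+0.002558i
d^2_{0,-1}: k∈[0..1] ⇒ -0.000109 +0.086765 = +0.086656;  D = -0.078886-0.035865i
d^2_{1,-1}: k∈[0..1] ⇒ +0.003774 -0.997483 = -0.993709;  D = +0.027526-0.993328i
d^2_{2,-1}: single k=0 term ⇒ -0.070844;  D = -0.066016+0.025704i
Y_2^{m'}(θ=2.9875,φ=0.3335) and Σ D·Y over m':
  (+0.0000+0.0001i)·(+0.0071-0.0056i)  (-0.0028+0.0026i)·(-0.1107+0.0384i)  (-0.0789-0.0359i)·(+0.6085+0.0000i)  (+0.0275-0.9933i)·(+0.1107+0.0384i)  (-0.0660+0.0257i)·(+0.0071+0.0056i)
Y_2^-1(R⁻¹ n̂) = -0.007262-0.131319i

Re=-0.0073 Im=-0.1313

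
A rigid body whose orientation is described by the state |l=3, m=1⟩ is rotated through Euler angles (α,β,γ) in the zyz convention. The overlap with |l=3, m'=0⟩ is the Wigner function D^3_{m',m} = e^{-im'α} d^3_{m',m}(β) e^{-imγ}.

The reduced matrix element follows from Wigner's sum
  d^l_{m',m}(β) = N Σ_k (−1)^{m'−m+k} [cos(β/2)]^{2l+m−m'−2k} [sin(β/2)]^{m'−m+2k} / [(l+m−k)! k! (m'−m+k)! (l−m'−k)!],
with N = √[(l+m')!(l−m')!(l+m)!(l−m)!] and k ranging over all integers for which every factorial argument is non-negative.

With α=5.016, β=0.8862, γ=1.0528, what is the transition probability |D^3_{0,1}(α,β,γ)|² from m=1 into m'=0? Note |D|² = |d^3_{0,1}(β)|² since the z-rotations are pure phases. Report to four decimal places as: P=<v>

D^3_{0,1}(5.016,0.8862,1.0528) = e^{-i·0·5.016}·d^3_{0,1}(0.8862)·e^{-i·1·1.0528}. Compute d first:
c=cos(0.8862/2)=0.903427, s=sin(0.8862/2)=0.428742; N=√[6·6·24·2]=41.569219
Admissible k: 1..3 (factorial args all ≥0)
  k=1: (−1)^0·41.5692/(12)·0.9034^5·0.4287^1 = +0.893824
  k=2: (−1)^1·41.5692/(4)·0.9034^3·0.4287^3 = -0.603920
  k=3: (−1)^2·41.5692/(12)·0.9034^1·0.4287^5 = +0.045338
d^3_{0,1}(0.8862) = +0.893824 -0.603920 +0.045338 = +0.335242
|D^3_{0,1}|² = |d^3_{0,1}(β)|² = (+0.335242)² = 0.112387 (the z-rotation phases have unit modulus)

P=0.1124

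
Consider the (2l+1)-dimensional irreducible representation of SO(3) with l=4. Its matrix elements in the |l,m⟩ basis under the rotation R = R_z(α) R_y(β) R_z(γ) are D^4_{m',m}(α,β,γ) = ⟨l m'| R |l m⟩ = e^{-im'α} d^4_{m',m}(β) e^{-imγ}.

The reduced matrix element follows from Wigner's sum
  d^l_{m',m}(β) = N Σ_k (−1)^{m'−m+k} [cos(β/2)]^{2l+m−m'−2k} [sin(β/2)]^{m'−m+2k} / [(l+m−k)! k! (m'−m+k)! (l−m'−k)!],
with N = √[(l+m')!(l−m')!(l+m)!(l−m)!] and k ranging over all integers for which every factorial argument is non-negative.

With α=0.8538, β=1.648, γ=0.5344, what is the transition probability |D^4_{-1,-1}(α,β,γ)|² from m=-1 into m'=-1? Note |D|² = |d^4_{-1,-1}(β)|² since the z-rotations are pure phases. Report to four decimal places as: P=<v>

D^4_{-1,-1}(0.8538,1.648,0.5344) = e^{-i·-1·0.8538}·d^4_{-1,-1}(1.648)·e^{-i·-1·0.5344}. Compute d first:
With c≡cos(β/2)=0.679291 and s≡sin(β/2)=0.733869, N=[6·120·6·120]^{1/2}=720.000000
Admissible k: 0..3 (factorial args all ≥0)
  k=0: (−1)^0·720.0000/(720)·0.6793^8·0.7339^0 = +0.045336
  k=1: (−1)^1·720.0000/(48)·0.6793^6·0.7339^2 = -0.793714
  k=2: (−1)^2·720.0000/(24)·0.6793^4·0.7339^4 = +1.852759
  k=3: (−1)^3·720.0000/(72)·0.6793^2·0.7339^6 = -0.720813
d^4_{-1,-1}(1.648) = +0.045336 -0.793714 +1.852759 -0.720813 = +0.383569
|D^4_{-1,-1}|² = |d^4_{-1,-1}(β)|² = (+0.383569)² = 0.147125 (the z-rotation phases have unit modulus)

P=0.1471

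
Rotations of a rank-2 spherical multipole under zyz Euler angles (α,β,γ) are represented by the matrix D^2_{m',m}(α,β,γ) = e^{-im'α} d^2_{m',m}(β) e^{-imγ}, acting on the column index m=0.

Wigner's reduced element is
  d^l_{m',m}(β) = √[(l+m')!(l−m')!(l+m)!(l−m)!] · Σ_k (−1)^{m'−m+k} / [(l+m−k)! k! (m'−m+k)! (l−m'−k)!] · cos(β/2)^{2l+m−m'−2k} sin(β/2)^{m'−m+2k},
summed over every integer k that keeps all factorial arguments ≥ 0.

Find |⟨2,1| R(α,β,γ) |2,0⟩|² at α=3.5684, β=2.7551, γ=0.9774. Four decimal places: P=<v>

D^2_{1,0}(3.5684,2.7551,0.9774) = e^{-i·1·3.5684}·d^2_{1,0}(2.7551)·e^{-i·0·0.9774}. Compute d first:
c=cos(2.7551/2)=0.192046, s=sin(2.7551/2)=0.981386; N=√[6·1·2·2]=4.898979
The bounds max(0,m−m')=0 and min(l+m,l−m')=1 give 2 terms
  k=0: (−1)^1·4.8990/(2)·0.1920^3·0.9814^1 = -0.017027
  k=1: (−1)^2·4.8990/(2)·0.1920^1·0.9814^3 = +0.444631
d^2_{1,0}(2.7551) = -0.017027 +0.444631 = +0.427605
|D^2_{1,0}|² = |d^2_{1,0}(β)|² = (+0.427605)² = 0.182846 (the z-rotation phases have unit modulus)

P=0.1828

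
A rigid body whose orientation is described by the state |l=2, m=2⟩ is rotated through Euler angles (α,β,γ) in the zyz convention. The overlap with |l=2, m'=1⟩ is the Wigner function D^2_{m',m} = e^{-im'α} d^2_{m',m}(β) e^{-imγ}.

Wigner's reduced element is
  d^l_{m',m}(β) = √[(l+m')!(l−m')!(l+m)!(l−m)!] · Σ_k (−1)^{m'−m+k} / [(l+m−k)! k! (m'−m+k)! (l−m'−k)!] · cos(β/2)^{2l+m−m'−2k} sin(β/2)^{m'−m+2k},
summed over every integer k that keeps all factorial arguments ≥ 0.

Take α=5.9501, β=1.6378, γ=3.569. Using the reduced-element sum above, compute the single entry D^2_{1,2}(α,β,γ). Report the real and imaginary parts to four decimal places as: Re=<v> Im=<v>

Split into d^2_{1,2}(β=1.6378) × two z-phases.
With c≡cos(β/2)=0.683025 and s≡sin(β/2)=0.730395, N=[6·1·24·1]^{1/2}=12.000000
k∈{1} keeps every argument non-negative
  k=1: (−1)^0·12.0000/(6)·0.6830^3·0.7304^1 = +0.465476
d^2_{1,2}(1.6378) = +0.465476
D = (+0.945038+0.326960i)·(+0.465476)·(+0.656358-0.754449i) = +0.403549-0.231984i

Re=0.4035 Im=-0.2320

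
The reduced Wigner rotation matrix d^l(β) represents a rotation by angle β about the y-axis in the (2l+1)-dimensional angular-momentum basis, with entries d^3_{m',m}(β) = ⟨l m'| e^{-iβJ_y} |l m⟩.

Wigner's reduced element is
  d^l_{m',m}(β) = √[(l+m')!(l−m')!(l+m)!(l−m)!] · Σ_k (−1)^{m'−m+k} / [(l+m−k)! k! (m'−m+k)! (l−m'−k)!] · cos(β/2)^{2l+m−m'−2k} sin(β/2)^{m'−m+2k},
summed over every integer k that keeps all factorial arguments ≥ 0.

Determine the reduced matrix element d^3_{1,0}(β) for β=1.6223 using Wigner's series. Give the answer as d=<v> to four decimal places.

d=0.4267

d^3_{1,0}(β=1.6223) via Wigner's sum:
With c≡cos(β/2)=0.688665 and s≡sin(β/2)=0.725080, N=[24·2·6·6]^{1/2}=41.569219
k: max(0,(0)−(1))=0 … min(3+(0),3−(1))=2
  k=0: (−1)^1·41.5692/(12)·0.6887^5·0.7251^1 = -0.389060
  k=1: (−1)^2·41.5692/(4)·0.6887^3·0.7251^3 = +1.293877
  k=2: (−1)^3·41.5692/(12)·0.6887^1·0.7251^5 = -0.478109
d^3_{1,0}(1.6223) = -0.389060 +1.293877 -0.478109 = +0.426708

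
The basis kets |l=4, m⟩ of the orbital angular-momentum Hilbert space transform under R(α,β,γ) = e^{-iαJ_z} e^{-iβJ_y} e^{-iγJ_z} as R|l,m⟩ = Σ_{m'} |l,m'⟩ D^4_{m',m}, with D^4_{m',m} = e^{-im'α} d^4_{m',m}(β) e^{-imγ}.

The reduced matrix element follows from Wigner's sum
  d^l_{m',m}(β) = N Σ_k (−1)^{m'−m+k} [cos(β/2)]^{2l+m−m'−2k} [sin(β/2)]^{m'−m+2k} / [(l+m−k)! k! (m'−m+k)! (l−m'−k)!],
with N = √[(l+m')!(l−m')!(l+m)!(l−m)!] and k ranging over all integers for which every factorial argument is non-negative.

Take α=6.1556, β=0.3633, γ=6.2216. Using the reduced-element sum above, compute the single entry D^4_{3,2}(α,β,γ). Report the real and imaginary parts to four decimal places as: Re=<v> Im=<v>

Split into d^4_{3,2}(β=0.3633) × two z-phases.
Half-angle: c=0.983547, s=0.180653. N=√(5040·1·720·2)=2693.993318
k: max(0,(2)−(3))=0 … min(4+(2),4−(3))=1
  k=0: (−1)^1·2693.9933/(720)·0.9835^7·0.1807^1 = -0.601830
  k=1: (−1)^2·2693.9933/(240)·0.9835^5·0.1807^3 = +0.060911
d^4_{3,2}(0.3633) = -0.601830 +0.060911 = -0.540920
Phases: e^{-i·(3)·6.1556}=+0.927639+0.373478i, e^{-i·(2)·6.2216}=+0.992424+0.122859i ⇒ D=-0.473156-0.262139i

Re=-0.4732 Im=-0.2621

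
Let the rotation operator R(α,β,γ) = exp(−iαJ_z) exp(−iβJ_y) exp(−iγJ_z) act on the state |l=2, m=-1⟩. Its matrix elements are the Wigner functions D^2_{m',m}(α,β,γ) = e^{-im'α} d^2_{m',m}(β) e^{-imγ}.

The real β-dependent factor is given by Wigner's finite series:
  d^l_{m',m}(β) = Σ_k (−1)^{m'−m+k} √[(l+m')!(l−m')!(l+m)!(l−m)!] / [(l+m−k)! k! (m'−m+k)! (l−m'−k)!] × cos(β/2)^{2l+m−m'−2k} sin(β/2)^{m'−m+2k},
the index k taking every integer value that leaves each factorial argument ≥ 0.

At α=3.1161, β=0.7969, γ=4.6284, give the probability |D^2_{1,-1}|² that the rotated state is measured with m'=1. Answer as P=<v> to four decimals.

First d^2_{1,-1}(β=0.7969), then the phase factors e^{-i(1)α} and e^{-i(-1)γ}:
c=cos(0.7969/2)=0.921663, s=sin(0.7969/2)=0.387990; N=√[6·1·1·6]=6.000000
Admissible k: 0..1 (factorial args all ≥0)
  k=0: (−1)^2·6.0000/(2)·0.9217^2·0.3880^2 = +0.383626
  k=1: (−1)^3·6.0000/(6)·0.9217^0·0.3880^4 = -0.022661
d^2_{1,-1}(0.7969) = +0.383626 -0.022661 = +0.360964
|D^2_{1,-1}|² = |d^2_{1,-1}(β)|² = (+0.360964)² = 0.130295 (the z-rotation phases have unit modulus)

P=0.1303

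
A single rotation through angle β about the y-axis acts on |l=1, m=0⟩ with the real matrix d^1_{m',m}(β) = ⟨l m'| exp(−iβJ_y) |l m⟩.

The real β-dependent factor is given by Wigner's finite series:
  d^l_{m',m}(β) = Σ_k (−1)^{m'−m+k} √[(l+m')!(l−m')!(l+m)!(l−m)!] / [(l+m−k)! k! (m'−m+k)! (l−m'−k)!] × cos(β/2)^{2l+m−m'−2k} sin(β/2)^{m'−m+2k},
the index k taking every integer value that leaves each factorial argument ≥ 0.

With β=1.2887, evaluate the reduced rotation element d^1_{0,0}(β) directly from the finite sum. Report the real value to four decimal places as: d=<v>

d^1_{0,0}(β=1.2887) via Wigner's sum:
Half-angle: c=0.799490, s=0.600679. N=√(1·1·1·1)=1.000000
The bounds max(0,m−m')=0 and min(l+m,l−m')=1 give 2 terms
  k=0: (−1)^0·1.0000/(1)·0.7995^2·0.6007^0 = +0.639185
  k=1: (−1)^1·1.0000/(1)·0.7995^0·0.6007^2 = -0.360815
d^1_{0,0}(1.2887) = +0.639185 -0.360815 = +0.278370

d=0.2784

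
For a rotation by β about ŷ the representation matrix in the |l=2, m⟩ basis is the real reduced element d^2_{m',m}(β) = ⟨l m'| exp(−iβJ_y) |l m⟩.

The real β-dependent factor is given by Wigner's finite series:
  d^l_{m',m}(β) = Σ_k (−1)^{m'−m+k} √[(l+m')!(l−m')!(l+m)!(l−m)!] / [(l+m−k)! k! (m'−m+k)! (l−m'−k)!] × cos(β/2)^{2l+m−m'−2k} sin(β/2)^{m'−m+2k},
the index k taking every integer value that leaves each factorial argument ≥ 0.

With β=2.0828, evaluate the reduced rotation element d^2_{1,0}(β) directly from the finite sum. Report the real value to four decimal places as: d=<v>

d=0.5231

d^2_{1,0}(β=2.0828) via Wigner's sum:
Half-angle: c=0.505012, s=0.863112. N=√(6·1·2·2)=4.898979
The bounds max(0,m−m')=0 and min(l+m,l−m')=1 give 2 terms
  k=0: (−1)^1·4.8990/(2)·0.5050^3·0.8631^1 = -0.272301
  k=1: (−1)^2·4.8990/(2)·0.5050^1·0.8631^3 = +0.795388
d^2_{1,0}(2.0828) = -0.272301 +0.795388 = +0.523088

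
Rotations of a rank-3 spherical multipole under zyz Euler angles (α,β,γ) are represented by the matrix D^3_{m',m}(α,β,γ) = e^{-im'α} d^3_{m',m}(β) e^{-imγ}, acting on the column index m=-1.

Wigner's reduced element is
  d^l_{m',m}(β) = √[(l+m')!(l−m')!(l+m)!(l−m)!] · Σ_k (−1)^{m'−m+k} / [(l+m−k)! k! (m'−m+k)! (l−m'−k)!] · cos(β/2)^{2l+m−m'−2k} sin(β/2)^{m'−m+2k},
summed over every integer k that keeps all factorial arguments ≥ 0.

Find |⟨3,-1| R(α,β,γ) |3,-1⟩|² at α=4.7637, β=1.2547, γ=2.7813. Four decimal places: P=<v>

P=0.1898

Split into d^3_{-1,-1}(β=1.2547) × two z-phases.
With c≡cos(β/2)=0.809586 and s≡sin(β/2)=0.587001, N=[2·24·2·24]^{1/2}=48.000000
k: max(0,(-1)−(-1))=0 … min(3+(-1),3−(-1))=2
  k=0: (−1)^0·48.0000/(48)·0.8096^6·0.5870^0 = +0.281564
  k=1: (−1)^1·48.0000/(6)·0.8096^4·0.5870^2 = -1.184186
  k=2: (−1)^2·48.0000/(8)·0.8096^2·0.5870^4 = +0.466911
d^3_{-1,-1}(1.2547) = +0.281564 -1.184186 +0.466911 = -0.435711
|D^3_{-1,-1}|² = |d^3_{-1,-1}(β)|² = (-0.435711)² = 0.189844 (the z-rotation phases have unit modulus)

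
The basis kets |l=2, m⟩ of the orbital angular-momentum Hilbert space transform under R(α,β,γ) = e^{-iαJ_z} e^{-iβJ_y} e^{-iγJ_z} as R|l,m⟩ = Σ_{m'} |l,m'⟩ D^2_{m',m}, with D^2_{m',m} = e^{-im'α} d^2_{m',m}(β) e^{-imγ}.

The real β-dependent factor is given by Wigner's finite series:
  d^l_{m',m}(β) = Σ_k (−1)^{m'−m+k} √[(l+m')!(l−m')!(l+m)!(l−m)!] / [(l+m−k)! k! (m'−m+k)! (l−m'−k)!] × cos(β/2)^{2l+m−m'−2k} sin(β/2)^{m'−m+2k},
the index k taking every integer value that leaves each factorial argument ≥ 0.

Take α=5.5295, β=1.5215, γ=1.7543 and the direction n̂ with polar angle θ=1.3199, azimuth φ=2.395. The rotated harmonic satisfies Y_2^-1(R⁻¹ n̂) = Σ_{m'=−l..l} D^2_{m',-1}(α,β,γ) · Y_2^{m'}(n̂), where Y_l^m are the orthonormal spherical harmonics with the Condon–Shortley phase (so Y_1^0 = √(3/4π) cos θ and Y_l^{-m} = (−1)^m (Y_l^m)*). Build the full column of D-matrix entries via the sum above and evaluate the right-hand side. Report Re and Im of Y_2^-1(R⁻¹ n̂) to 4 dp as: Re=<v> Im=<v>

Re=-0.0348 Im=0.2155

Need the full column D^2_{m',-1} for m'=−2..2 at α=5.5295, β=1.5215, γ=1.7543.
cos(β/2)=0.724319, sin(β/2)=0.689465
d^2_{-2,-1}: single k=1 term ⇒ +0.524001;  D = +0.508107+0.128080i
d^2_{-1,-1}: k∈[0..1] ⇒ +0.275245 -0.748179 = -0.472934;  D = -0.255282-0.398117i
d^2_{0,-1}: k∈[0..1] ⇒ -0.641767 +0.581490 = -0.060278;  D = +0.010999-0.059266i
d^2_{1,-1}: k∈[0..1] ⇒ +0.748179 -0.225969 = +0.522210;  D = -0.420847+0.309177i
d^2_{2,-1}: single k=0 term ⇒ -0.474784;  D = +0.471366+0.056874i
Y_2^{m'}(θ=1.3199,φ=2.395) and Σ D·Y over m':
  (+0.5081+0.1281i)·(+0.0281+0.3614i)  (-0.2553-0.3981i)·(-0.1364-0.1262i)  (+0.0110-0.0593i)·(-0.2571+0.0000i)  (-0.4208+0.3092i)·(+0.1364-0.1262i)  (+0.4714+0.0569i)·(+0.0281-0.3614i)
Y_2^-1(R⁻¹ n̂) = -0.034835+0.215485i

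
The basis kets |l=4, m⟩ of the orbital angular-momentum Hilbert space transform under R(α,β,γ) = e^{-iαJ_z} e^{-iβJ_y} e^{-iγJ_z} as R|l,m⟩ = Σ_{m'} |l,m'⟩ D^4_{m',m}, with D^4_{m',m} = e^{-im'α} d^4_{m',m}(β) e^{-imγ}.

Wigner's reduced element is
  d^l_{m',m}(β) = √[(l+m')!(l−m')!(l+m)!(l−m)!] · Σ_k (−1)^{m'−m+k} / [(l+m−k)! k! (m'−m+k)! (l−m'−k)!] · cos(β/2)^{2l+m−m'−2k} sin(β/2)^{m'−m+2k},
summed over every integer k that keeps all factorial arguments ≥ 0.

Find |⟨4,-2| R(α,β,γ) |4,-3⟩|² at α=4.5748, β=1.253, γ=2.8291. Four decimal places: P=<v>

D^4_{-2,-3}(4.5748,1.253,2.8291) = e^{-i·-2·4.5748}·d^4_{-2,-3}(1.253)·e^{-i·-3·2.8291}. Compute d first:
With c≡cos(β/2)=0.810085 and s≡sin(β/2)=0.586313, N=[2·720·1·5040]^{1/2}=2693.993318
k∈{0,1} keeps every argument non-negative
  k=0: (−1)^1·2693.9933/(720)·0.8101^7·0.5863^1 = -0.502234
  k=1: (−1)^2·2693.9933/(240)·0.8101^5·0.5863^3 = +0.789270
d^4_{-2,-3}(1.253) = -0.502234 +0.789270 = +0.287036
|D^4_{-2,-3}|² = |d^4_{-2,-3}(β)|² = (+0.287036)² = 0.082390 (the z-rotation phases have unit modulus)

P=0.0824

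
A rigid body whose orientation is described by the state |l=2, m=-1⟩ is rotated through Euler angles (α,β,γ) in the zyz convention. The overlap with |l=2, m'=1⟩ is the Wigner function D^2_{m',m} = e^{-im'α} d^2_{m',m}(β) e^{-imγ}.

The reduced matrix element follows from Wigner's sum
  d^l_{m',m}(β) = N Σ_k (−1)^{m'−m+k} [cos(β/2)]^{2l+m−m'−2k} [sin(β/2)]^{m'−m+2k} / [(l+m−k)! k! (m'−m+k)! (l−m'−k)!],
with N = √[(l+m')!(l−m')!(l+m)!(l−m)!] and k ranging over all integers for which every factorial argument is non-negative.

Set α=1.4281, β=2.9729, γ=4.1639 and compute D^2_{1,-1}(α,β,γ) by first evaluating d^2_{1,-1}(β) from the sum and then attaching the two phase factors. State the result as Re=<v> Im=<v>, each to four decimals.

First d^2_{1,-1}(β=2.9729), then the phase factors e^{-i(1)α} and e^{-i(-1)γ}:
c=cos(2.9729/2)=0.084246, s=sin(2.9729/2)=0.996445; N=√[6·1·1·6]=6.000000
The bounds max(0,m−m')=0 and min(l+m,l−m')=1 give 2 terms
  k=0: (−1)^2·6.0000/(2)·0.0842^2·0.9964^2 = +0.021141
  k=1: (−1)^3·6.0000/(6)·0.0842^0·0.9964^4 = -0.985855
d^2_{1,-1}(2.9729) = +0.021141 -0.985855 = -0.964714
D = (+0.142213-0.989836i)·(-0.964714)·(-0.521398-0.853313i) = +0.886370-0.380818i

Re=0.8864 Im=-0.3808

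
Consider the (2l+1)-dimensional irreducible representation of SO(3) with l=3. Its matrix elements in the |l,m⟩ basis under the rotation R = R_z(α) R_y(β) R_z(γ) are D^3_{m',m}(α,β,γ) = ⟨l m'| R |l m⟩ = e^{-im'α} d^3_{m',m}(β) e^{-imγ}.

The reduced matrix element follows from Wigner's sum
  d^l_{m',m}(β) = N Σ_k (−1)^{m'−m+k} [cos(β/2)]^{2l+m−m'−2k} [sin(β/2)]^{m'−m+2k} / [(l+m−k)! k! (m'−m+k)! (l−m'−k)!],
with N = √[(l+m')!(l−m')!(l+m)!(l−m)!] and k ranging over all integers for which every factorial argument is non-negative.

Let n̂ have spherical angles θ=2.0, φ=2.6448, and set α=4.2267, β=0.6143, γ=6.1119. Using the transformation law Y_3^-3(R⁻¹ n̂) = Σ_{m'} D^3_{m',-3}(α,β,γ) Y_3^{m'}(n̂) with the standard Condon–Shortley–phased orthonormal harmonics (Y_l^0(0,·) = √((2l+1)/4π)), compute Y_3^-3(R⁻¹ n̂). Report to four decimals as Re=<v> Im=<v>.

Need the full column D^3_{m',-3} for m'=−3..3 at α=4.2267, β=0.6143, γ=6.1119.
cos(β/2)=0.953199, sin(β/2)=0.302343
d^3_{-3,-3}: single k=0 term ⇒ +0.750070;  D = +0.690823-0.292178i
d^3_{-2,-3}: single k=0 term ⇒ -0.582766;  D = +0.049802-0.580634i
d^3_{-1,-3}: single k=0 term ⇒ +0.292268;  D = -0.245863-0.158025i
d^3_{0,-3}: single k=0 term ⇒ -0.107045;  D = -0.093221+0.052617i
d^3_{1,-3}: single k=0 term ⇒ +0.029405;  D = +0.000828+0.029393i
d^3_{2,-3}: single k=0 term ⇒ -0.005899;  D = +0.005292+0.002606i
d^3_{3,-3}: single k=0 term ⇒ +0.000764;  D = +0.000618-0.000449i
Y_3^{m'}(θ=2.0,φ=2.6448) and Σ D·Y over m':
  (+0.6908-0.2922i)·(-0.0252-0.3127i)  (+0.0498-0.5806i)·(-0.1919-0.2947i)  (-0.2459-0.1580i)·(+0.0346+0.0188i)  (-0.0932+0.0526i)·(+0.3314+0.0000i)  (+0.0008+0.0294i)·(-0.0346+0.0188i)  (+0.0053+0.0026i)·(-0.1919+0.2947i)  (+0.0006-0.0004i)·(+0.0252-0.3127i)
Y_3^-3(R⁻¹ n̂) = -0.328350-0.104696i

Re=-0.3283 Im=-0.1047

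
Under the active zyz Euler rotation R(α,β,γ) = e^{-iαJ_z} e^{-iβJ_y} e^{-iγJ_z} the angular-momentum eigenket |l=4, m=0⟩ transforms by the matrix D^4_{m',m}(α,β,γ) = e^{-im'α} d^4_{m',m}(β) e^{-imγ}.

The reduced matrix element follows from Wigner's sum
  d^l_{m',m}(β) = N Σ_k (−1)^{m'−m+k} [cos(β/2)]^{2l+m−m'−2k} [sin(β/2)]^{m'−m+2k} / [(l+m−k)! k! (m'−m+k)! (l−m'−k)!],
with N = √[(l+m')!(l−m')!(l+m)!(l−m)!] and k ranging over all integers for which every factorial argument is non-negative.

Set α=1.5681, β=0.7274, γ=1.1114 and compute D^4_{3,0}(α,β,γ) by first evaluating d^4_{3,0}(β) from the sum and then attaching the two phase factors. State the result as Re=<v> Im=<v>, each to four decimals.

Split into d^4_{3,0}(β=0.7274) × two z-phases.
With c≡cos(β/2)=0.934587 and s≡sin(β/2)=0.355735, N=[5040·1·24·24]^{1/2}=1703.830978
k: max(0,(0)−(3))=0 … min(4+(0),4−(3))=1
  k=0: (−1)^3·1703.8310/(144)·0.9346^5·0.3557^3 = -0.379788
  k=1: (−1)^4·1703.8310/(144)·0.9346^3·0.3557^5 = +0.055024
d^4_{3,0}(0.7274) = -0.379788 +0.055024 = -0.324764
Attach z-rotation phases: D = e^{-i(3)(1.5681)}·(-0.324764)·e^{-i(0)(1.1114)} = +0.002627-0.324753i

Re=0.0026 Im=-0.3248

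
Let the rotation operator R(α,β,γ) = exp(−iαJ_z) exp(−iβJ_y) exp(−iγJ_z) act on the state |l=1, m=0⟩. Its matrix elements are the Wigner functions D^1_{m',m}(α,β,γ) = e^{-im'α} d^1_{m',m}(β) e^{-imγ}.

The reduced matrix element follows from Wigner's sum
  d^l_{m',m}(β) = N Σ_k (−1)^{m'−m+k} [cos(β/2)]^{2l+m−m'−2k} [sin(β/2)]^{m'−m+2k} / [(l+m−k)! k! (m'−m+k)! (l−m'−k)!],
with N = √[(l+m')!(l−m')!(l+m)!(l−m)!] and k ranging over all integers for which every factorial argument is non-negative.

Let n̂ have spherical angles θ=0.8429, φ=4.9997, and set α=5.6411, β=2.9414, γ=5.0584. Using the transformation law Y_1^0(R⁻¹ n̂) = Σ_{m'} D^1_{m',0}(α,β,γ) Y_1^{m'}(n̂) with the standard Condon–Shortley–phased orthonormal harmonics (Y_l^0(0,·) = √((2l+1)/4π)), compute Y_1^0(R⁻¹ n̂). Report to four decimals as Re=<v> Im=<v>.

Need the full column D^1_{m',0} for m'=−1..1 at α=5.6411, β=2.9414, γ=5.0584.
cos(β/2)=0.099929, sin(β/2)=0.994995
d^1_{-1,0}: single k=1 term ⇒ +0.140614;  D = +0.112610-0.084209i
d^1_{0,0}: k∈[0..1] ⇒ +0.009986 -0.990014 = -0.980028;  D = -0.980028+0.000000i
d^1_{1,0}: single k=0 term ⇒ -0.140614;  D = -0.112610-0.084209i
Y_1^{m'}(θ=0.8429,φ=4.9997) and Σ D·Y over m':
  (+0.1126-0.0842i)·(+0.0731+0.2474i)  (-0.9800+0.0000i)·(+0.3251+0.0000i)  (-0.1126-0.0842i)·(-0.0731+0.2474i)
Y_1^0(R⁻¹ n̂) = -0.260453+0.000000i

Re=-0.2605 Im=0.0000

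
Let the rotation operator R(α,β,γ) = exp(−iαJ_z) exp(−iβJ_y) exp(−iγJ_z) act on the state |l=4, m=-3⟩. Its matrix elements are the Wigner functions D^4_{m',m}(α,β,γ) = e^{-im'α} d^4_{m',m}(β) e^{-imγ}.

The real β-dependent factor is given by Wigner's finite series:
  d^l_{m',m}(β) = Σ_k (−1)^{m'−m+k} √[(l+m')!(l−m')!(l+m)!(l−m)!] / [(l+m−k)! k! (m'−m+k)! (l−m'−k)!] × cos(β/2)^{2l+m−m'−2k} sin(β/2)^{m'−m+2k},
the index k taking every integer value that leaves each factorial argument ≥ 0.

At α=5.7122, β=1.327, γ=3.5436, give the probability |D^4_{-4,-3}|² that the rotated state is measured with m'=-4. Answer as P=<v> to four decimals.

P=0.1077

D^4_{-4,-3}(5.7122,1.327,3.5436) = e^{-i·-4·5.7122}·d^4_{-4,-3}(1.327)·e^{-i·-3·3.5436}. Compute d first:
With c≡cos(β/2)=0.787841 and s≡sin(β/2)=0.615878, N=[1·40320·1·5040]^{1/2}=14255.272709
k∈{1} keeps every argument non-negative
  k=1: (−1)^0·14255.2727/(5040)·0.7878^7·0.6159^1 = +0.328180
d^4_{-4,-3}(1.327) = +0.328180
|D^4_{-4,-3}|² = |d^4_{-4,-3}(β)|² = (+0.328180)² = 0.107702 (the z-rotation phases have unit modulus)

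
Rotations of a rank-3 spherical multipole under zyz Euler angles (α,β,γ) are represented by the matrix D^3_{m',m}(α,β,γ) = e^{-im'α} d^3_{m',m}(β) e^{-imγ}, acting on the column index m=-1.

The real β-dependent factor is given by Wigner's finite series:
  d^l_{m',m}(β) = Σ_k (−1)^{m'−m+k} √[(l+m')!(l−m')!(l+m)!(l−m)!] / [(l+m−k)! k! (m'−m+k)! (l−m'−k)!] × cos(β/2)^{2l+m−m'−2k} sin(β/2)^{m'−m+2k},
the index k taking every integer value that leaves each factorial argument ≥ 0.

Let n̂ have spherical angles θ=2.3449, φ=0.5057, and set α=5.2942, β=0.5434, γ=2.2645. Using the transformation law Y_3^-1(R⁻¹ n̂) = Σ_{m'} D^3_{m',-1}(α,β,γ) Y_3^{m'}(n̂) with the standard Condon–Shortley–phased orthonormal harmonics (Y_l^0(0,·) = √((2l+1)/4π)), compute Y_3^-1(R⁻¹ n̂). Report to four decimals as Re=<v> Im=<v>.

Re=0.0581 Im=0.1557

Need the full column D^3_{m',-1} for m'=−3..3 at α=5.2942, β=0.5434, γ=2.2645.
cos(β/2)=0.963316, sin(β/2)=0.268369
d^3_{-3,-1}: single k=2 term ⇒ +0.240208;  D = +0.183340-0.155197i
d^3_{-2,-1}: k∈[1..2] ⇒ +0.704007 -0.109279 = +0.594728;  D = +0.570482+0.168085i
d^3_{-1,-1}: k∈[0..2] ⇒ +0.799121 -0.496171 +0.028882 = +0.331832;  D = +0.096566+0.317470i
d^3_{0,-1}: k∈[0..2] ⇒ -0.771201 +0.179563 -0.004645 = -0.596283;  D = +0.381257-0.458472i
d^3_{1,-1}: k∈[0..2] ⇒ +0.372128 -0.038509 +0.000374 = +0.333993;  D = -0.331904-0.037293i
d^3_{2,-1}: k∈[0..1] ⇒ -0.109279 +0.004241 = -0.105038;  D = +0.047563+0.093652i
d^3_{3,-1}: single k=0 term ⇒ +0.018643;  D = +0.009248-0.016187i
Y_3^{m'}(θ=2.3449,φ=0.5057) and Σ D·Y over m':
  (+0.1833-0.1552i)·(+0.0082-0.1523i)  (+0.5705+0.1681i)·(-0.1939+0.3096i)  (+0.0966+0.3175i)·(+0.2918-0.1616i)  (+0.3813-0.4585i)·(+0.1452+0.0000i)  (-0.3319-0.0373i)·(-0.2918-0.1616i)  (+0.0476+0.0937i)·(-0.1939-0.3096i)  (+0.0092-0.0162i)·(-0.0082-0.1523i)
Y_3^-1(R⁻¹ n̂) = +0.058131+0.155696i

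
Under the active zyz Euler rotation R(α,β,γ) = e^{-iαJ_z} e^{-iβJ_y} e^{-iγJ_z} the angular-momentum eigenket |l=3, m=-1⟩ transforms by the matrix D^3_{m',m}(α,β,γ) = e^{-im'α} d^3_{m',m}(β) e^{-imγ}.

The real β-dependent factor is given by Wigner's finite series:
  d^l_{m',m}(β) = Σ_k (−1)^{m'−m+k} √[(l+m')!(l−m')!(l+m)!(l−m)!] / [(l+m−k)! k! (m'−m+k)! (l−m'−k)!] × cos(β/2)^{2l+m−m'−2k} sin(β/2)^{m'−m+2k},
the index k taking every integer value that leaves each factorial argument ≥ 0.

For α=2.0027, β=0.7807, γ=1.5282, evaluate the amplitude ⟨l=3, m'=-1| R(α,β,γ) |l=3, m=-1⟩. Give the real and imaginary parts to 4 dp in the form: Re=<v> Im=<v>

Re=0.1056 Im=0.0433

Split into d^3_{-1,-1}(β=0.7807) × two z-phases.
Half-angle: c=0.924776, s=0.380512. N=√(2·24·2·24)=48.000000
k∈{0,1,2} keeps every argument non-negative
  k=0: (−1)^0·48.0000/(48)·0.9248^6·0.3805^0 = +0.625488
  k=1: (−1)^1·48.0000/(6)·0.9248^4·0.3805^2 = -0.847175
  k=2: (−1)^2·48.0000/(8)·0.9248^2·0.3805^4 = +0.107572
d^3_{-1,-1}(0.7807) = +0.625488 -0.847175 +0.107572 = -0.114115
D = (-0.418600+0.908171i)·(-0.114115)·(+0.042583+0.999093i) = +0.105576+0.043312i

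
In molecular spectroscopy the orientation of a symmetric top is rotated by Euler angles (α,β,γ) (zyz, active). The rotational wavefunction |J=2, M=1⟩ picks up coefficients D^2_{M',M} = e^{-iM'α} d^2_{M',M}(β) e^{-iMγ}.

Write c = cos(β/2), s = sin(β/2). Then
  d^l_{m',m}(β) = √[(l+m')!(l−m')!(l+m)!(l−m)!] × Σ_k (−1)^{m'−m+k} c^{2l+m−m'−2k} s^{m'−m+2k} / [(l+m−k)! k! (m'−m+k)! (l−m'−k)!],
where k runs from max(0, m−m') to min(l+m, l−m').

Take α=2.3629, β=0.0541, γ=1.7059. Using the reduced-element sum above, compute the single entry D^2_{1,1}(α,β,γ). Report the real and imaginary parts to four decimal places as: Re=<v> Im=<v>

D^2_{1,1}(2.3629,0.0541,1.7059) = e^{-i·1·2.3629}·d^2_{1,1}(0.0541)·e^{-i·1·1.7059}. Compute d first:
With c≡cos(β/2)=0.999634 and s≡sin(β/2)=0.027047, N=[6·1·6·1]^{1/2}=6.000000
k∈{0,1} keeps every argument non-negative
  k=0: (−1)^0·6.0000/(6)·0.9996^4·0.0270^0 = +0.998537
  k=1: (−1)^1·6.0000/(2)·0.9996^2·0.0270^2 = -0.002193
d^2_{1,1}(0.0541) = +0.998537 -0.002193 = +0.996345
Attach z-rotation phases: D = e^{-i(1)(2.3629)}·(+0.996345)·e^{-i(1)(1.7059)} = -0.597877+0.797023i

Re=-0.5979 Im=0.7970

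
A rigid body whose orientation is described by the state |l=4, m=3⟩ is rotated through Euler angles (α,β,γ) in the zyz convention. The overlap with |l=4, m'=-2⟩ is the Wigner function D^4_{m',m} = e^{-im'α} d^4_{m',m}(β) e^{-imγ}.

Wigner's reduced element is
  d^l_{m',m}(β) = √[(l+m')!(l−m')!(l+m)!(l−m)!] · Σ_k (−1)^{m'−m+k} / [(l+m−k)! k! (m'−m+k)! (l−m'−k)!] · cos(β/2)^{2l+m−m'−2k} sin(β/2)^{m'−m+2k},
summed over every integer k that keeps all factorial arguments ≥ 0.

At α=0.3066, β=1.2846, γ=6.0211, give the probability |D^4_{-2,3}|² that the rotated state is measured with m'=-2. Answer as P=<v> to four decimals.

Split into d^4_{-2,3}(β=1.2846) × two z-phases.
With c≡cos(β/2)=0.800720 and s≡sin(β/2)=0.599039, N=[2·720·5040·1]^{1/2}=2693.993318
k∈{5,6} keeps every argument non-negative
  k=5: (−1)^0·2693.9933/(240)·0.8007^3·0.5990^5 = +0.444531
  k=6: (−1)^1·2693.9933/(720)·0.8007^1·0.5990^7 = -0.082933
d^4_{-2,3}(1.2846) = +0.444531 -0.082933 = +0.361597
|D^4_{-2,3}|² = |d^4_{-2,3}(β)|² = (+0.361597)² = 0.130753 (the z-rotation phases have unit modulus)

P=0.1308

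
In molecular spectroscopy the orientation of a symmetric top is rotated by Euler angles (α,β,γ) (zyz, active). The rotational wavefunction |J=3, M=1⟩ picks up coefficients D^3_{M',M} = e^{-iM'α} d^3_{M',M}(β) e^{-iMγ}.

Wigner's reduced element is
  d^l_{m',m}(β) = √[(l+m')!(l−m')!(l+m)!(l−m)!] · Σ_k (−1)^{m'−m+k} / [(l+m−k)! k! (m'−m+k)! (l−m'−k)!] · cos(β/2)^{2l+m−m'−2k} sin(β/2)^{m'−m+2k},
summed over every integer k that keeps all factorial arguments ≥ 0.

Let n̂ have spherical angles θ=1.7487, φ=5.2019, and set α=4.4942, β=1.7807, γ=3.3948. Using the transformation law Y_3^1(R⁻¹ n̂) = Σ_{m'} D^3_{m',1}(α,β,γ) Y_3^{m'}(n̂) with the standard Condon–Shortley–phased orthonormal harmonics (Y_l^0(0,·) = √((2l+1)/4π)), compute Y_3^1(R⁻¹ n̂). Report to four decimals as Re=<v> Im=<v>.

Re=0.1116 Im=0.3880

Need the full column D^3_{m',1} for m'=−3..3 at α=4.4942, β=1.7807, γ=3.3948.
cos(β/2)=0.629140, sin(β/2)=0.777292
d^3_{-3,1}: single k=4 term ⇒ +0.559599;  D = -0.441040-0.344434i
d^3_{-2,1}: k∈[3..4] ⇒ +0.739647 -0.564506 = +0.175141;  D = +0.135123-0.111428i
d^3_{-1,1}: k∈[2..4] ⇒ +0.567948 -1.155903 +0.220549 = -0.367406;  D = -0.166850-0.327334i
d^3_{0,1}: k∈[1..3] ⇒ +0.265406 -1.215364 +0.618385 = -0.331573;  D = +0.321000-0.083062i
d^3_{1,1}: k∈[0..2] ⇒ +0.062013 -0.757265 +0.866927 = +0.171676;  D = -0.006011-0.171571i
d^3_{2,1}: k∈[0..1] ⇒ -0.242282 +0.739647 = +0.497365;  D = +0.489045+0.090594i
d^3_{3,1}: single k=0 term ⇒ +0.366609;  D = -0.143223+0.337475i
Y_3^{m'}(θ=1.7487,φ=5.2019) and Σ D·Y over m':
  (-0.4410-0.3444i)·(-0.3957-0.0406i)  (+0.1351-0.1114i)·(+0.0977-0.1454i)  (-0.1669-0.3273i)·(-0.1261-0.2368i)  (+0.3210-0.0831i)·(+0.1878+0.0000i)  (-0.0060-0.1716i)·(+0.1261-0.2368i)  (+0.4890+0.0906i)·(+0.0977+0.1454i)  (-0.1432+0.3375i)·(+0.3957-0.0406i)
Y_3^1(R⁻¹ n̂) = +0.111629+0.387961i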